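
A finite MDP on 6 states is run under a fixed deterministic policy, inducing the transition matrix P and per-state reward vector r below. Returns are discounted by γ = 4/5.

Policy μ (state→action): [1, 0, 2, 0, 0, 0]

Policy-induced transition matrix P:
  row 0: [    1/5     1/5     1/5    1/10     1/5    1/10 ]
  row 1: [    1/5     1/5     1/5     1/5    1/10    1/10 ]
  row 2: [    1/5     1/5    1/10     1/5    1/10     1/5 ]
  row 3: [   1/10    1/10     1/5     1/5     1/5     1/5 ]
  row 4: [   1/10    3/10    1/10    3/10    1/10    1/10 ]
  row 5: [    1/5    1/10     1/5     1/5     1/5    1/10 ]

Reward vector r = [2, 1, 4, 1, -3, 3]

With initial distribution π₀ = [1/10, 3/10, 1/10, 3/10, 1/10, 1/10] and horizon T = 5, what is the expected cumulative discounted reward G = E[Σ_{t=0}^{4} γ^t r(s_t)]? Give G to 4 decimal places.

G = 4.4002

t=0: π = [0.1000, 0.3000, 0.1000, 0.3000, 0.1000, 0.1000], E[r] = 1.2000, γ^t·E[r] = 1.200000, running G = 1.200000
t=1: π = [0.1600, 0.1700, 0.1800, 0.2000, 0.1500, 0.1400], E[r] = 1.3800, γ^t·E[r] = 1.104000, running G = 2.304000
t=2: π = [0.1650, 0.1810, 0.1670, 0.1990, 0.1500, 0.1380], E[r] = 1.3420, γ^t·E[r] = 0.858880, running G = 3.162880
t=3: π = [0.1651, 0.1813, 0.1683, 0.1985, 0.1502, 0.1366], E[r] = 1.3424, γ^t·E[r] = 0.687309, running G = 3.850189
t=4: π = [0.1651, 0.1815, 0.1682, 0.1985, 0.1500, 0.1367], E[r] = 1.3429, γ^t·E[r] = 0.550035, running G = 4.400224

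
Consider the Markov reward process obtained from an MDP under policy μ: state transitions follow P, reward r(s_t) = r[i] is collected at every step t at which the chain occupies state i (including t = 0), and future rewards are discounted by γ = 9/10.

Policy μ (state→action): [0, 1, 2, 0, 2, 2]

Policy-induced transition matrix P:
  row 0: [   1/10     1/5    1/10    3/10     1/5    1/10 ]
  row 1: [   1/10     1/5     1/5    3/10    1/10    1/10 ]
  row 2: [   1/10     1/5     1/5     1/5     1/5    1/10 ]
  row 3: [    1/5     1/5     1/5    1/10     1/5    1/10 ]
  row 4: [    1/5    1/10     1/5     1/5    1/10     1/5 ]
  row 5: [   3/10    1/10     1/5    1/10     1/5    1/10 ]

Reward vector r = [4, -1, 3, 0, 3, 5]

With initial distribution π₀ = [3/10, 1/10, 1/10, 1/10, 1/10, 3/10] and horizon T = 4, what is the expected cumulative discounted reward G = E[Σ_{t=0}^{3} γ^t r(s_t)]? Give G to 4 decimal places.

t=0: π = [0.3000, 0.1000, 0.1000, 0.1000, 0.1000, 0.3000], E[r] = 3.2000, γ^t·E[r] = 3.200000, running G = 3.200000
t=1: π = [0.1800, 0.1600, 0.1700, 0.2000, 0.1800, 0.1100], E[r] = 2.1600, γ^t·E[r] = 1.944000, running G = 5.144000
t=2: π = [0.1600, 0.1710, 0.1820, 0.2030, 0.1660, 0.1180], E[r] = 2.1030, γ^t·E[r] = 1.703430, running G = 6.847430
t=3: π = [0.1605, 0.1716, 0.1840, 0.2010, 0.1663, 0.1166], E[r] = 2.1043, γ^t·E[r] = 1.534035, running G = 8.381465

G = 8.3815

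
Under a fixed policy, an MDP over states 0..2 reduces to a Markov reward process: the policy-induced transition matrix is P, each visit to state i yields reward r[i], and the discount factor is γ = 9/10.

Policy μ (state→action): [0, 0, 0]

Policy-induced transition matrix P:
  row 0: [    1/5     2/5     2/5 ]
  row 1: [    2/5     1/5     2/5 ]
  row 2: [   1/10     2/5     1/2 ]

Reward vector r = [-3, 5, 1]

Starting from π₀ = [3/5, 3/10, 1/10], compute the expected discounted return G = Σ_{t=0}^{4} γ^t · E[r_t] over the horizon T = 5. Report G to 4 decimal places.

G = 4.1751

t=0: π = [0.6000, 0.3000, 0.1000], E[r] = -0.2000, γ^t·E[r] = -0.200000, running G = -0.200000
t=1: π = [0.2500, 0.3400, 0.4100], E[r] = 1.3600, γ^t·E[r] = 1.224000, running G = 1.024000
t=2: π = [0.2270, 0.3320, 0.4410], E[r] = 1.4200, γ^t·E[r] = 1.150200, running G = 2.174200
t=3: π = [0.2223, 0.3336, 0.4441], E[r] = 1.4452, γ^t·E[r] = 1.053551, running G = 3.227751
t=4: π = [0.2223, 0.3333, 0.4444], E[r] = 1.4439, γ^t·E[r] = 0.947330, running G = 4.175080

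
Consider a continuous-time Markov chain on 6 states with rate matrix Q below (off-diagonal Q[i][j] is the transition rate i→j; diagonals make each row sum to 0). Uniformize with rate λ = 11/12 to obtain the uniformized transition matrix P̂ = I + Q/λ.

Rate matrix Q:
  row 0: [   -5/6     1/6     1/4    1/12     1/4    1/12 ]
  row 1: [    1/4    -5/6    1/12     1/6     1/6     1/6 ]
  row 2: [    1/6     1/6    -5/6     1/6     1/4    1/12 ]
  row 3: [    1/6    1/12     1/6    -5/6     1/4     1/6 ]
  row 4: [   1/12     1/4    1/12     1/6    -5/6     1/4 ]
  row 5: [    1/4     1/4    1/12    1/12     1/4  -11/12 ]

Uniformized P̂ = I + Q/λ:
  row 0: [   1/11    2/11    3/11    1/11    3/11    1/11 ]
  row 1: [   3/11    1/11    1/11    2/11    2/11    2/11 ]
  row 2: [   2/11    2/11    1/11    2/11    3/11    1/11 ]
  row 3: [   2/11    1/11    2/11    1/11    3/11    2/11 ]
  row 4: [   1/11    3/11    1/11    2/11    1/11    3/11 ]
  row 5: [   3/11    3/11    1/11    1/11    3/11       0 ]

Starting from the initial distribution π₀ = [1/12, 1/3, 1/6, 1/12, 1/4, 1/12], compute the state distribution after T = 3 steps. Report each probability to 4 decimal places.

π = [0.1752, 0.1858, 0.1355, 0.1405, 0.2158, 0.1473]

t=0: π = [0.0833, 0.3333, 0.1667, 0.0833, 0.2500, 0.0833]
t=1: π = [0.1894, 0.1742, 0.1136, 0.1591, 0.1970, 0.1667]
t=2: π = [0.1777, 0.1846, 0.1398, 0.1350, 0.2211, 0.1419]
t=3: π = [0.1752, 0.1858, 0.1355, 0.1405, 0.2158, 0.1473]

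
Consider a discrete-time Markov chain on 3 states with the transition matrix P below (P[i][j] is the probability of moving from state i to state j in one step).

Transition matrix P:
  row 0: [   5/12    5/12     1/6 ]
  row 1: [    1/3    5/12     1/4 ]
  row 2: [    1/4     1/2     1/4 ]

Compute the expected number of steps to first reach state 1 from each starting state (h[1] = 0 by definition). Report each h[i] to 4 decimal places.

First-step conditioning: h[1] = 0; for i ≠ 1, h[i] = 1 + Σ_k P[i][k]·h[k].
  h[0] = 1 + 5/12·h[0] + 1/6·h[2]
  h[2] = 1 + 1/4·h[0] + 1/4·h[2]
Solving the 2×2 linear system over states ≠ 1 gives exactly h = [44/19, 0, 40/19] (h[1] = 0 is the target).

h = [2.3158, 0.0000, 2.1053]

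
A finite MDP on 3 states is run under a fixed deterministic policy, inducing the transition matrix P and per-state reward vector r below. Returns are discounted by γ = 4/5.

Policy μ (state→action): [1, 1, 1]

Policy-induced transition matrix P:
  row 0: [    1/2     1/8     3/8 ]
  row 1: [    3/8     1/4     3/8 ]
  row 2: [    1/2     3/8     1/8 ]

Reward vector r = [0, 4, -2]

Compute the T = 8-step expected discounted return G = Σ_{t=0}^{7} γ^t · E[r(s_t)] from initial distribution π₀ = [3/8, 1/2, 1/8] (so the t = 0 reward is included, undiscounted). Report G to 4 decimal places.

G = 2.6762

t=0: π = [0.3750, 0.5000, 0.1250], E[r] = 1.7500, γ^t·E[r] = 1.750000, running G = 1.750000
t=1: π = [0.4375, 0.2188, 0.3438], E[r] = 0.1875, γ^t·E[r] = 0.150000, running G = 1.900000
t=2: π = [0.4727, 0.2383, 0.2891], E[r] = 0.3750, γ^t·E[r] = 0.240000, running G = 2.140000
t=3: π = [0.4702, 0.2271, 0.3027], E[r] = 0.3027, γ^t·E[r] = 0.155000, running G = 2.295000
t=4: π = [0.4716, 0.2291, 0.2993], E[r] = 0.3176, γ^t·E[r] = 0.130100, running G = 2.425100
t=5: π = [0.4714, 0.2285, 0.3002], E[r] = 0.3135, γ^t·E[r] = 0.102730, running G = 2.527830
t=6: π = [0.4714, 0.2286, 0.3000], E[r] = 0.3145, γ^t·E[r] = 0.082441, running G = 2.610271
t=7: π = [0.4714, 0.2286, 0.3000], E[r] = 0.3142, γ^t·E[r] = 0.065900, running G = 2.676171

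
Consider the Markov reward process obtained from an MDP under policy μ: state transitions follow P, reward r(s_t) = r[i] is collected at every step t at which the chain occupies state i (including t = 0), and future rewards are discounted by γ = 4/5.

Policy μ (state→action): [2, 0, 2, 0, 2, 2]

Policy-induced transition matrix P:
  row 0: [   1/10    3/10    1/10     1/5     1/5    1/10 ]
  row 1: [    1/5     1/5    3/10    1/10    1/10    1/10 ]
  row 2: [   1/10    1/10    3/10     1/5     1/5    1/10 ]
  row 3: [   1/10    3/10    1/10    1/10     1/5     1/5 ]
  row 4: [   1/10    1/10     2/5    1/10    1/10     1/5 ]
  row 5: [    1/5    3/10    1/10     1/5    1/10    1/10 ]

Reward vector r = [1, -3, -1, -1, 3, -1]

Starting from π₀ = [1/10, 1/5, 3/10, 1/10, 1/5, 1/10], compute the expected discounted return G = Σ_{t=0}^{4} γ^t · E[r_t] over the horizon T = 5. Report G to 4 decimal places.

t=0: π = [0.1000, 0.2000, 0.3000, 0.1000, 0.2000, 0.1000], E[r] = -0.4000, γ^t·E[r] = -0.400000, running G = -0.400000
t=1: π = [0.1300, 0.1800, 0.2600, 0.1500, 0.1500, 0.1300], E[r] = -0.5000, γ^t·E[r] = -0.400000, running G = -0.800000
t=2: π = [0.1310, 0.2000, 0.2330, 0.1520, 0.1540, 0.1300], E[r] = -0.5220, γ^t·E[r] = -0.334080, running G = -1.134080
t=3: π = [0.1330, 0.2026, 0.2328, 0.1494, 0.1516, 0.1306], E[r] = -0.5328, γ^t·E[r] = -0.272794, running G = -1.406874
t=4: π = [0.1333, 0.2029, 0.2326, 0.1496, 0.1515, 0.1301], E[r] = -0.5330, γ^t·E[r] = -0.218317, running G = -1.625190

G = -1.6252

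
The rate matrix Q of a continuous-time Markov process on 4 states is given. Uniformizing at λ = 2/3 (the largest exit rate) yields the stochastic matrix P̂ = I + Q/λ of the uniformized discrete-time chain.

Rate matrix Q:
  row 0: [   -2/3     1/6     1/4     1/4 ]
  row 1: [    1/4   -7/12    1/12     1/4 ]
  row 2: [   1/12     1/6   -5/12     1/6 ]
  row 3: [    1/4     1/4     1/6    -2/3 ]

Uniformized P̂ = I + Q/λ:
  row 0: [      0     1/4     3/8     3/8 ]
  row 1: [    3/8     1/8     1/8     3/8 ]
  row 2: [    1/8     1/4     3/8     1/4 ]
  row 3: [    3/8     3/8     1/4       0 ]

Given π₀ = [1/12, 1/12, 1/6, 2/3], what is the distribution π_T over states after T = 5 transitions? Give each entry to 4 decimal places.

t=0: π = [0.0833, 0.0833, 0.1667, 0.6667]
t=1: π = [0.3021, 0.3229, 0.2708, 0.1042]
t=2: π = [0.1940, 0.2227, 0.2813, 0.3021]
t=3: π = [0.2319, 0.2599, 0.2816, 0.2266]
t=4: π = [0.2176, 0.2458, 0.2817, 0.2548]
t=5: π = [0.2230, 0.2511, 0.2817, 0.2442]

π = [0.2230, 0.2511, 0.2817, 0.2442]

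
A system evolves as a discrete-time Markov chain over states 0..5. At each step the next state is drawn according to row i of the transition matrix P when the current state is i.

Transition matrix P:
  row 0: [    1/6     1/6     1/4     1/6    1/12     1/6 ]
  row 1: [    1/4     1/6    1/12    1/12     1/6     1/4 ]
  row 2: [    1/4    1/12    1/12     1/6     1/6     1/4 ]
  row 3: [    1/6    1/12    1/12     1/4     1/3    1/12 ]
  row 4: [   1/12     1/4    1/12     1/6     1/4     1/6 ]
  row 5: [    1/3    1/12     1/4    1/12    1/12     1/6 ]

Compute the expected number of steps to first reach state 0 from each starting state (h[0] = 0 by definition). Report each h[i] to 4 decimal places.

First-step conditioning: h[0] = 0; for i ≠ 0, h[i] = 1 + Σ_k P[i][k]·h[k].
  h[1] = 1 + 1/6·h[1] + 1/12·h[2] + 1/12·h[3] + 1/6·h[4] + 1/4·h[5]
  h[2] = 1 + 1/12·h[1] + 1/12·h[2] + 1/6·h[3] + 1/6·h[4] + 1/4·h[5]
  h[3] = 1 + 1/12·h[1] + 1/12·h[2] + 1/4·h[3] + 1/3·h[4] + 1/12·h[5]
  h[4] = 1 + 1/4·h[1] + 1/12·h[2] + 1/6·h[3] + 1/4·h[4] + 1/6·h[5]
  h[5] = 1 + 1/12·h[1] + 1/4·h[2] + 1/12·h[3] + 1/12·h[4] + 1/6·h[5]
Solving the 5×5 linear system over states ≠ 0 gives exactly h = [0, 1396/313, 2829/626, 1618/313, 3363/626, 2539/626] (h[0] = 0 is the target).

h = [0.0000, 4.4601, 4.5192, 5.1693, 5.3722, 4.0559]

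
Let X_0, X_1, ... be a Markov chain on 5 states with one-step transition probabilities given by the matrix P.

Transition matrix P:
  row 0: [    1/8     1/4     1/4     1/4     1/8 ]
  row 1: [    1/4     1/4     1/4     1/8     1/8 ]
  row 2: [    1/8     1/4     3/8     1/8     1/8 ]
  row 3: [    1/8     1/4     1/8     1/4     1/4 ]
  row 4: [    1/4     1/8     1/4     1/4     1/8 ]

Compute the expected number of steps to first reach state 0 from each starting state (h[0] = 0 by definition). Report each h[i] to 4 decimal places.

h = [0.0000, 5.0825, 5.8086, 5.7162, 5.1617]

First-step conditioning: h[0] = 0; for i ≠ 0, h[i] = 1 + Σ_k P[i][k]·h[k].
  h[1] = 1 + 1/4·h[1] + 1/4·h[2] + 1/8·h[3] + 1/8·h[4]
  h[2] = 1 + 1/4·h[1] + 3/8·h[2] + 1/8·h[3] + 1/8·h[4]
  h[3] = 1 + 1/4·h[1] + 1/8·h[2] + 1/4·h[3] + 1/4·h[4]
  h[4] = 1 + 1/8·h[1] + 1/4·h[2] + 1/4·h[3] + 1/8·h[4]
Solving the 4×4 linear system over states ≠ 0 gives exactly h = [0, 1540/303, 1760/303, 1732/303, 1564/303] (h[0] = 0 is the target).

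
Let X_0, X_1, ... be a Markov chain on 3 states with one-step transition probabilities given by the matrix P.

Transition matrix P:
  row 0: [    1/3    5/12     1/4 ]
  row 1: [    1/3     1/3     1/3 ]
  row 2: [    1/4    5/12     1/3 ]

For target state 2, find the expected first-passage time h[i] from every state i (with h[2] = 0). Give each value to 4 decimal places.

First-step conditioning: h[2] = 0; for i ≠ 2, h[i] = 1 + Σ_k P[i][k]·h[k].
  h[0] = 1 + 1/3·h[0] + 5/12·h[1]
  h[1] = 1 + 1/3·h[0] + 1/3·h[1]
Solving the 2×2 linear system over states ≠ 2 gives exactly h = [39/11, 36/11, 0] (h[2] = 0 is the target).

h = [3.5455, 3.2727, 0.0000]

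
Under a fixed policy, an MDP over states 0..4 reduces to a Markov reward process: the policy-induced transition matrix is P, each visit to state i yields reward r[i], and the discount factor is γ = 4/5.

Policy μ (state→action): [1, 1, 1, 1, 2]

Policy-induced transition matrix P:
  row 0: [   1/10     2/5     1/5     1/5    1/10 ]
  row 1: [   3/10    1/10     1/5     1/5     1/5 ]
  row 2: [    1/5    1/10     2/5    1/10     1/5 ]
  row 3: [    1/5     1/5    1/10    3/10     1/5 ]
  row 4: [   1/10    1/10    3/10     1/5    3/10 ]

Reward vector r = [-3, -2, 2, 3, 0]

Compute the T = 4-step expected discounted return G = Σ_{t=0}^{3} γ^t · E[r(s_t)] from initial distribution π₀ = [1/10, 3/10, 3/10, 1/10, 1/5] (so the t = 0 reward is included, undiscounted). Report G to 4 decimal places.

G = 0.3990

t=0: π = [0.1000, 0.3000, 0.3000, 0.1000, 0.2000], E[r] = 0.0000, γ^t·E[r] = 0.000000, running G = 0.000000
t=1: π = [0.2000, 0.1400, 0.2700, 0.1800, 0.2100], E[r] = 0.2000, γ^t·E[r] = 0.160000, running G = 0.160000
t=2: π = [0.1730, 0.1780, 0.2570, 0.1910, 0.2010], E[r] = 0.2120, γ^t·E[r] = 0.135680, running G = 0.295680
t=3: π = [0.1804, 0.1710, 0.2524, 0.1934, 0.2028], E[r] = 0.2018, γ^t·E[r] = 0.103322, running G = 0.399002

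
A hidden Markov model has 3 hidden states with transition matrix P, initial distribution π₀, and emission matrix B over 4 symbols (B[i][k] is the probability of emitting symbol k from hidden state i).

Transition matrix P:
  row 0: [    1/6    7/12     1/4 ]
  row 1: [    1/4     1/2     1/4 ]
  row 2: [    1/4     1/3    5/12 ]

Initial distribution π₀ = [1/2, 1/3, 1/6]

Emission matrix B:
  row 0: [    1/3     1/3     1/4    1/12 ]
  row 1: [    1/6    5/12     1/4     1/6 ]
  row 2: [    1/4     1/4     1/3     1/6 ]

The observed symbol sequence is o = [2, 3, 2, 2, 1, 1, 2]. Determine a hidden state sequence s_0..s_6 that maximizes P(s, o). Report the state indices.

t=0: δ = [1.250e-01, 8.333e-02, 5.556e-02]  (obs o_0=2)
t=1: δ = [1.736e-03, 1.215e-02, 5.208e-03]  ψ = [0, 0, 0]  (obs o_1=3)
t=2: δ = [7.595e-04, 1.519e-03, 1.013e-03]  ψ = [1, 1, 1]  (obs o_2=2)
t=3: δ = [9.494e-05, 1.899e-04, 1.407e-04]  ψ = [1, 1, 2]  (obs o_3=2)
t=4: δ = [1.582e-05, 3.956e-05, 1.465e-05]  ψ = [1, 1, 2]  (obs o_4=1)
t=5: δ = [3.297e-06, 8.242e-06, 2.472e-06]  ψ = [1, 1, 1]  (obs o_5=1)
t=6: δ = [5.151e-07, 1.030e-06, 6.868e-07]  ψ = [1, 1, 1]  (obs o_6=2)
backtrack: best end state = 1; path = [0, 1, 1, 1, 1, 1, 1]

path = [0, 1, 1, 1, 1, 1, 1]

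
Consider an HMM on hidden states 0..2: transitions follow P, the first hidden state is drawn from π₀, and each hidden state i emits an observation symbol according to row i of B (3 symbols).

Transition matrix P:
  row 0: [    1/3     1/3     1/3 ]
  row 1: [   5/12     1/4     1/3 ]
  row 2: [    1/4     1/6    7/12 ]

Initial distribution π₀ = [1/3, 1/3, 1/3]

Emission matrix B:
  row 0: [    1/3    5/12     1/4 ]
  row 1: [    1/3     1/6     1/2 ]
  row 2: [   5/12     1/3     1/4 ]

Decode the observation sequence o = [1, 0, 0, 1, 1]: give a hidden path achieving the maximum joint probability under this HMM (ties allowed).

t=0: δ = [1.389e-01, 5.556e-02, 1.111e-01]  (obs o_0=1)
t=1: δ = [1.543e-02, 1.543e-02, 2.701e-02]  ψ = [0, 0, 2]  (obs o_1=0)
t=2: δ = [2.251e-03, 1.715e-03, 6.564e-03]  ψ = [2, 0, 2]  (obs o_2=0)
t=3: δ = [6.838e-04, 1.823e-04, 1.276e-03]  ψ = [2, 2, 2]  (obs o_3=1)
t=4: δ = [1.330e-04, 3.799e-05, 2.482e-04]  ψ = [2, 0, 2]  (obs o_4=1)
backtrack: best end state = 2; path = [2, 2, 2, 2, 2]

path = [2, 2, 2, 2, 2]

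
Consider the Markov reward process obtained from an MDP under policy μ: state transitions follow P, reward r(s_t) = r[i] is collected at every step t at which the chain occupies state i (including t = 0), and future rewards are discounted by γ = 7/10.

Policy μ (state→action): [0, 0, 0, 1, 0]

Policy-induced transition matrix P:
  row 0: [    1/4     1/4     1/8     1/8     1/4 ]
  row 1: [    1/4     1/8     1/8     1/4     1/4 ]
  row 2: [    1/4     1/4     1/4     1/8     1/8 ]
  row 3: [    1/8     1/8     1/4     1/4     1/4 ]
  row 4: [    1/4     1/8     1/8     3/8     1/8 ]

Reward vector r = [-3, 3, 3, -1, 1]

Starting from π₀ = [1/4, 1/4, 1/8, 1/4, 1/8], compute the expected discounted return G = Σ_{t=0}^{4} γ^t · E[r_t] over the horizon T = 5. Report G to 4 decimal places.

G = 0.8939

t=0: π = [0.2500, 0.2500, 0.1250, 0.2500, 0.1250], E[r] = 0.2500, γ^t·E[r] = 0.250000, running G = 0.250000
t=1: π = [0.2188, 0.1719, 0.1719, 0.2188, 0.2188], E[r] = 0.3750, γ^t·E[r] = 0.262500, running G = 0.512500
t=2: π = [0.2227, 0.1738, 0.1738, 0.2285, 0.2012], E[r] = 0.3477, γ^t·E[r] = 0.170352, running G = 0.682852
t=3: π = [0.2214, 0.1746, 0.1753, 0.2256, 0.2031], E[r] = 0.3628, γ^t·E[r] = 0.124438, running G = 0.807290
t=4: π = [0.2218, 0.1746, 0.1751, 0.2258, 0.2027], E[r] = 0.3606, γ^t·E[r] = 0.086579, running G = 0.893869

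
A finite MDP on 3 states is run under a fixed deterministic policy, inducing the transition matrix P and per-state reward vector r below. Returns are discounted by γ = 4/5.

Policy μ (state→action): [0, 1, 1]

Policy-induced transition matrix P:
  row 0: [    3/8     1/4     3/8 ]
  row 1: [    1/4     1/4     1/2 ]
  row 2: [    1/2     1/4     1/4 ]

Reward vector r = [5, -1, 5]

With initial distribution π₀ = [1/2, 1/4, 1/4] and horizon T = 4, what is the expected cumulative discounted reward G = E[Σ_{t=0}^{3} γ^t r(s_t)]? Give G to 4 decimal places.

t=0: π = [0.5000, 0.2500, 0.2500], E[r] = 3.5000, γ^t·E[r] = 3.500000, running G = 3.500000
t=1: π = [0.3750, 0.2500, 0.3750], E[r] = 3.5000, γ^t·E[r] = 2.800000, running G = 6.300000
t=2: π = [0.3906, 0.2500, 0.3594], E[r] = 3.5000, γ^t·E[r] = 2.240000, running G = 8.540000
t=3: π = [0.3887, 0.2500, 0.3613], E[r] = 3.5000, γ^t·E[r] = 1.792000, running G = 10.332000

G = 10.3320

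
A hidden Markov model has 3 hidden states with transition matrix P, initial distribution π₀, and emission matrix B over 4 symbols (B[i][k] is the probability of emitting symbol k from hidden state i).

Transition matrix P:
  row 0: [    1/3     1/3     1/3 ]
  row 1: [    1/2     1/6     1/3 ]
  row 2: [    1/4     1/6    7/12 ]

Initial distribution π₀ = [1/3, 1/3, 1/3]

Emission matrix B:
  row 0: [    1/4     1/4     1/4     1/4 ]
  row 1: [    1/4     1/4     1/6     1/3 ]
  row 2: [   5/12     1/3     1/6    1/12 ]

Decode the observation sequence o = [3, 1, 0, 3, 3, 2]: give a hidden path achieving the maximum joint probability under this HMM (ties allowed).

path = [1, 2, 2, 0, 1, 0]

t=0: δ = [8.333e-02, 1.111e-01, 2.778e-02]  (obs o_0=3)
t=1: δ = [1.389e-02, 6.944e-03, 1.235e-02]  ψ = [1, 0, 1]  (obs o_1=1)
t=2: δ = [1.157e-03, 1.157e-03, 3.001e-03]  ψ = [0, 0, 2]  (obs o_2=0)
t=3: δ = [1.875e-04, 1.667e-04, 1.459e-04]  ψ = [2, 2, 2]  (obs o_3=3)
t=4: δ = [2.084e-05, 2.084e-05, 7.091e-06]  ψ = [1, 0, 2]  (obs o_4=3)
t=5: δ = [2.605e-06, 1.158e-06, 1.158e-06]  ψ = [1, 0, 0]  (obs o_5=2)
backtrack: best end state = 0; path = [1, 2, 2, 0, 1, 0]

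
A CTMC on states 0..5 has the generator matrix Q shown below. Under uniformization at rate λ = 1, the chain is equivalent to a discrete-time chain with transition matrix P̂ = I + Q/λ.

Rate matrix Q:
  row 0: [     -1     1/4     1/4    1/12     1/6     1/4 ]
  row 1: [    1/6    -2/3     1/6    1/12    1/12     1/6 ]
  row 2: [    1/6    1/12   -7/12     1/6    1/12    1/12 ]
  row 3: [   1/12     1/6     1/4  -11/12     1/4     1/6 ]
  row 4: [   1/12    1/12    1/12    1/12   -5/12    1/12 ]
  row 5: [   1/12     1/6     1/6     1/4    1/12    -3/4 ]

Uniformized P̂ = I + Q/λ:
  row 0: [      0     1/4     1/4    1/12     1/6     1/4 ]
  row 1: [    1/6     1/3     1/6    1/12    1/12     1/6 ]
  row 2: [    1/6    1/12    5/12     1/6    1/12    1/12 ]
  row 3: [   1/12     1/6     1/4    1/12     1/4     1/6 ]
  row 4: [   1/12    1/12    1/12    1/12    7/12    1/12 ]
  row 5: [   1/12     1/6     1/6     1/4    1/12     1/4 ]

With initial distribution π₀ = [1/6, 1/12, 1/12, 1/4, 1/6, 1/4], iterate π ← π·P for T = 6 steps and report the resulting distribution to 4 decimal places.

π = [0.1068, 0.1657, 0.2230, 0.1270, 0.2267, 0.1507]

t=0: π = [0.1667, 0.0833, 0.0833, 0.2500, 0.1667, 0.2500]
t=1: π = [0.0833, 0.1736, 0.2083, 0.1319, 0.2222, 0.1806]
t=2: π = [0.1082, 0.1667, 0.2182, 0.1308, 0.2234, 0.1528]
t=3: π = [0.1064, 0.1667, 0.2225, 0.1270, 0.2258, 0.1516]
t=4: π = [0.1069, 0.1659, 0.2229, 0.1271, 0.2263, 0.1508]
t=5: π = [0.1068, 0.1658, 0.2230, 0.1270, 0.2266, 0.1507]
t=6: π = [0.1068, 0.1657, 0.2230, 0.1270, 0.2267, 0.1507]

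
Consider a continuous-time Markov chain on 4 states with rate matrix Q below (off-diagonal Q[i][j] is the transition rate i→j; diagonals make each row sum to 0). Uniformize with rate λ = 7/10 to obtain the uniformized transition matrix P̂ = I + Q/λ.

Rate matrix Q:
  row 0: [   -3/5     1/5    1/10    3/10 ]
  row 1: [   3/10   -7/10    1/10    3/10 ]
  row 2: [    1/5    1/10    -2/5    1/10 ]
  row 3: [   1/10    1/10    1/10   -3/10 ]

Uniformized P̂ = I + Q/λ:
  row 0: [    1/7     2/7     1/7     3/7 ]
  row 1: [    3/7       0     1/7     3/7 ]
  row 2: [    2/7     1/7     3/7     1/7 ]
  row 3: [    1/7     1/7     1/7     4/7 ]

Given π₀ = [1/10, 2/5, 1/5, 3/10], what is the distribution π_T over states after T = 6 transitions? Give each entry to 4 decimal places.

t=0: π = [0.1000, 0.4000, 0.2000, 0.3000]
t=1: π = [0.2857, 0.1000, 0.2000, 0.4143]
t=2: π = [0.2000, 0.1694, 0.2000, 0.4306]
t=3: π = [0.2198, 0.1472, 0.2000, 0.4329]
t=4: π = [0.2135, 0.1532, 0.2000, 0.4333]
t=5: π = [0.2152, 0.1515, 0.2000, 0.4333]
t=6: π = [0.2147, 0.1520, 0.2000, 0.4333]

π = [0.2147, 0.1520, 0.2000, 0.4333]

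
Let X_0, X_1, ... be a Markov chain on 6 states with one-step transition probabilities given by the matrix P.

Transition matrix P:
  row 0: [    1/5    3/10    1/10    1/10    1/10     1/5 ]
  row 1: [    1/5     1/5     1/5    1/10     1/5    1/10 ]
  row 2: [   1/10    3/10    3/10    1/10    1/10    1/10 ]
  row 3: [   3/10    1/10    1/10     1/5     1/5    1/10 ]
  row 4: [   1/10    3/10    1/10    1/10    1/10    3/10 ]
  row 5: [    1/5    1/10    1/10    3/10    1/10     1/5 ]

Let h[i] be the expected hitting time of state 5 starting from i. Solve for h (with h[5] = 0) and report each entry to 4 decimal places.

h = [6.1875, 6.7641, 6.9609, 6.6781, 5.5688, 0.0000]

First-step conditioning: h[5] = 0; for i ≠ 5, h[i] = 1 + Σ_k P[i][k]·h[k].
  h[0] = 1 + 1/5·h[0] + 3/10·h[1] + 1/10·h[2] + 1/10·h[3] + 1/10·h[4]
  h[1] = 1 + 1/5·h[0] + 1/5·h[1] + 1/5·h[2] + 1/10·h[3] + 1/5·h[4]
  h[2] = 1 + 1/10·h[0] + 3/10·h[1] + 3/10·h[2] + 1/10·h[3] + 1/10·h[4]
  h[3] = 1 + 3/10·h[0] + 1/10·h[1] + 1/10·h[2] + 1/5·h[3] + 1/5·h[4]
  h[4] = 1 + 1/10·h[0] + 3/10·h[1] + 1/10·h[2] + 1/10·h[3] + 1/10·h[4]
Solving the 5×5 linear system over states ≠ 5 gives exactly h = [99/16, 4329/640, 891/128, 2137/320, 891/160, 0] (h[5] = 0 is the target).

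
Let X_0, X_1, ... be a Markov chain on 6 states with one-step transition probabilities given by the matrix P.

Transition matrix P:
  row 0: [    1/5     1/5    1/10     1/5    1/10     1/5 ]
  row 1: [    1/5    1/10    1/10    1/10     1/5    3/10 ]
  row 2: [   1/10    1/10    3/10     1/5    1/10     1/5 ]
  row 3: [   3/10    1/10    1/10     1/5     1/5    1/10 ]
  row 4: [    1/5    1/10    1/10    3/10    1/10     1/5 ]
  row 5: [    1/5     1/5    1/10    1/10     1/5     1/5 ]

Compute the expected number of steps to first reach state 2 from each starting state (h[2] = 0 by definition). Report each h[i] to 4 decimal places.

First-step conditioning: h[2] = 0; for i ≠ 2, h[i] = 1 + Σ_k P[i][k]·h[k].
  h[0] = 1 + 1/5·h[0] + 1/5·h[1] + 1/5·h[3] + 1/10·h[4] + 1/5·h[5]
  h[1] = 1 + 1/5·h[0] + 1/10·h[1] + 1/10·h[3] + 1/5·h[4] + 3/10·h[5]
  h[3] = 1 + 3/10·h[0] + 1/10·h[1] + 1/5·h[3] + 1/5·h[4] + 1/10·h[5]
  h[4] = 1 + 1/5·h[0] + 1/10·h[1] + 3/10·h[3] + 1/10·h[4] + 1/5·h[5]
  h[5] = 1 + 1/5·h[0] + 1/5·h[1] + 1/10·h[3] + 1/5·h[4] + 1/5·h[5]
Solving the 5×5 linear system over states ≠ 2 gives exactly h = [10, 10, 0, 10, 10, 10] (h[2] = 0 is the target).

h = [10.0000, 10.0000, 0.0000, 10.0000, 10.0000, 10.0000]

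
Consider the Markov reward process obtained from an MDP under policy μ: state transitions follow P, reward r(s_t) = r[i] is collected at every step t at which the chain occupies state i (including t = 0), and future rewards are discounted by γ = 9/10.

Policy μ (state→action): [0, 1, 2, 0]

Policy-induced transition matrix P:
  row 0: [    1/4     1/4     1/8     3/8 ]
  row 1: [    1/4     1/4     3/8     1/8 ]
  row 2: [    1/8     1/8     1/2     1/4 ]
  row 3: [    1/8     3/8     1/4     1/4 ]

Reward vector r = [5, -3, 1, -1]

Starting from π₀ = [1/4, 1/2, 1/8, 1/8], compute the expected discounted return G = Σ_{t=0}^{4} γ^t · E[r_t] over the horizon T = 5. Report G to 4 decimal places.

G = 0.7516

t=0: π = [0.2500, 0.5000, 0.1250, 0.1250], E[r] = -0.2500, γ^t·E[r] = -0.250000, running G = -0.250000
t=1: π = [0.2188, 0.2500, 0.3125, 0.2188], E[r] = 0.4375, γ^t·E[r] = 0.393750, running G = 0.143750
t=2: π = [0.1836, 0.2383, 0.3320, 0.2461], E[r] = 0.2891, γ^t·E[r] = 0.234141, running G = 0.377891
t=3: π = [0.1777, 0.2393, 0.3398, 0.2432], E[r] = 0.2676, γ^t·E[r] = 0.195064, running G = 0.572955
t=4: π = [0.1771, 0.2379, 0.3427, 0.2423], E[r] = 0.2722, γ^t·E[r] = 0.178601, running G = 0.751557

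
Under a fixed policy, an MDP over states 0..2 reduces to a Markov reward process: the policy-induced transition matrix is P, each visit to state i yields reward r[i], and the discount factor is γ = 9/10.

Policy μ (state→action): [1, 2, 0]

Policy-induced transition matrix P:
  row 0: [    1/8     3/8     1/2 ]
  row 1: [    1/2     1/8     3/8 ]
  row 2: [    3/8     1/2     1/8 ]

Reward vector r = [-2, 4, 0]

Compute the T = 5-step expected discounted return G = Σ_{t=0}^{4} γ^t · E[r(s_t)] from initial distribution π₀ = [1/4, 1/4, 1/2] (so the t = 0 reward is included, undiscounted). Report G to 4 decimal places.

G = 2.6503

t=0: π = [0.2500, 0.2500, 0.5000], E[r] = 0.5000, γ^t·E[r] = 0.500000, running G = 0.500000
t=1: π = [0.3438, 0.3750, 0.2813], E[r] = 0.8125, γ^t·E[r] = 0.731250, running G = 1.231250
t=2: π = [0.3359, 0.3164, 0.3477], E[r] = 0.5938, γ^t·E[r] = 0.480938, running G = 1.712188
t=3: π = [0.3306, 0.3394, 0.3301], E[r] = 0.6963, γ^t·E[r] = 0.507595, running G = 2.219782
t=4: π = [0.3348, 0.3314, 0.3338], E[r] = 0.6561, γ^t·E[r] = 0.430486, running G = 2.650268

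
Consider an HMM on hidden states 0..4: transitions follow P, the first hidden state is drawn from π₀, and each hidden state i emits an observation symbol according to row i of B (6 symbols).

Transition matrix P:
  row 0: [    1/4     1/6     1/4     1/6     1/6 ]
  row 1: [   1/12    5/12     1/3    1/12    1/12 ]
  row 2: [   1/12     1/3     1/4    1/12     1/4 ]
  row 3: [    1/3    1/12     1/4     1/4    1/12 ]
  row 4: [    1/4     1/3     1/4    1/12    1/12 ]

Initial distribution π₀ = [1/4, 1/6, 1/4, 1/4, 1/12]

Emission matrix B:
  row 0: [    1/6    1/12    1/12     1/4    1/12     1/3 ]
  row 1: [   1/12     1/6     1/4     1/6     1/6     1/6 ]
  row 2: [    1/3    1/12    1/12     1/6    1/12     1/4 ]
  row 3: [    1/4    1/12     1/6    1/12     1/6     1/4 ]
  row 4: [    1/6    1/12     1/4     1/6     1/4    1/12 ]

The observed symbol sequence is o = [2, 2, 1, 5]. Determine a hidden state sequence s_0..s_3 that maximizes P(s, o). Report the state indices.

t=0: δ = [2.083e-02, 4.167e-02, 2.083e-02, 4.167e-02, 2.083e-02]  (obs o_0=2)
t=1: δ = [1.157e-03, 4.340e-03, 1.157e-03, 1.736e-03, 1.302e-03]  ψ = [3, 1, 1, 3, 2]  (obs o_1=2)
t=2: δ = [4.823e-05, 3.014e-04, 1.206e-04, 3.617e-05, 3.014e-05]  ψ = [3, 1, 1, 3, 1]  (obs o_2=1)
t=3: δ = [8.372e-06, 2.093e-05, 2.512e-05, 6.279e-06, 2.512e-06]  ψ = [1, 1, 1, 1, 2]  (obs o_3=5)
backtrack: best end state = 2; path = [1, 1, 1, 2]

path = [1, 1, 1, 2]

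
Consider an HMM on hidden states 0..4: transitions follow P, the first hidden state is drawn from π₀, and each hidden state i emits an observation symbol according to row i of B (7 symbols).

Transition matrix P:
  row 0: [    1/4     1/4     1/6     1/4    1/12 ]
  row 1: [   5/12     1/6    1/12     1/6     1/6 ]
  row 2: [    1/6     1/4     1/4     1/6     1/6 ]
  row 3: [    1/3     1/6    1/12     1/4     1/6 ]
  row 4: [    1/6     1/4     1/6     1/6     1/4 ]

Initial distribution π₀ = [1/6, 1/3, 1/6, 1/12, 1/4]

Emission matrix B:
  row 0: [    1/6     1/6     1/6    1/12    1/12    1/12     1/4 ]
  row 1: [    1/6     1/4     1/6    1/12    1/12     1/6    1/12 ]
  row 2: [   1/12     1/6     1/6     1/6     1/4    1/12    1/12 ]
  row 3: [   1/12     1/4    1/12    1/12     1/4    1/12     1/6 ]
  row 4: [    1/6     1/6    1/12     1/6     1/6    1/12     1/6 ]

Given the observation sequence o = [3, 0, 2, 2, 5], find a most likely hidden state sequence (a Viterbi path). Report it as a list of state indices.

path = [1, 0, 1, 0, 1]

t=0: δ = [1.389e-02, 2.778e-02, 2.778e-02, 6.944e-03, 4.167e-02]  (obs o_0=3)
t=1: δ = [1.929e-03, 1.736e-03, 5.787e-04, 5.787e-04, 1.736e-03]  ψ = [1, 4, 2, 4, 4]  (obs o_1=0)
t=2: δ = [1.206e-04, 8.038e-05, 5.358e-05, 4.019e-05, 3.617e-05]  ψ = [1, 0, 0, 0, 4]  (obs o_2=2)
t=3: δ = [5.582e-06, 5.023e-06, 3.349e-06, 2.512e-06, 1.116e-06]  ψ = [1, 0, 0, 0, 1]  (obs o_3=2)
t=4: δ = [1.744e-07, 2.326e-07, 7.752e-08, 1.163e-07, 6.977e-08]  ψ = [1, 0, 0, 0, 1]  (obs o_4=5)
backtrack: best end state = 1; path = [1, 0, 1, 0, 1]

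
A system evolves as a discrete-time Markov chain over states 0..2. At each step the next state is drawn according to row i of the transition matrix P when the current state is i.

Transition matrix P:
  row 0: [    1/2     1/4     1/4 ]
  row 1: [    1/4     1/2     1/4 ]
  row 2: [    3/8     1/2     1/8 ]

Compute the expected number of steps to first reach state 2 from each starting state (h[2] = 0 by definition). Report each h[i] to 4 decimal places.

h = [4.0000, 4.0000, 0.0000]

First-step conditioning: h[2] = 0; for i ≠ 2, h[i] = 1 + Σ_k P[i][k]·h[k].
  h[0] = 1 + 1/2·h[0] + 1/4·h[1]
  h[1] = 1 + 1/4·h[0] + 1/2·h[1]
Solving the 2×2 linear system over states ≠ 2 gives exactly h = [4, 4, 0] (h[2] = 0 is the target).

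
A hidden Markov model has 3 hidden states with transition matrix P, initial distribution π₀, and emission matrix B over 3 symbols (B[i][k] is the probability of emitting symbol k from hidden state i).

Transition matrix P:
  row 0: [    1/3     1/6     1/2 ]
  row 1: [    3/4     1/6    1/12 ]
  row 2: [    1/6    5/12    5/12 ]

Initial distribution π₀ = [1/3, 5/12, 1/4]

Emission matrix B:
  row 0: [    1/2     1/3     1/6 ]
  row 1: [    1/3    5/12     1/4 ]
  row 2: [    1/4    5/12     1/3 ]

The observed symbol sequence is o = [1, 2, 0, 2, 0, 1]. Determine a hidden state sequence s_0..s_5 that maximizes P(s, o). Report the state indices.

path = [2, 1, 0, 2, 1, 0]

t=0: δ = [1.111e-01, 1.736e-01, 1.042e-01]  (obs o_0=1)
t=1: δ = [2.170e-02, 1.085e-02, 1.852e-02]  ψ = [1, 2, 0]  (obs o_1=2)
t=2: δ = [4.069e-03, 2.572e-03, 2.713e-03]  ψ = [1, 2, 0]  (obs o_2=0)
t=3: δ = [3.215e-04, 2.826e-04, 6.782e-04]  ψ = [1, 2, 0]  (obs o_3=2)
t=4: δ = [1.060e-04, 9.419e-05, 7.064e-05]  ψ = [1, 2, 2]  (obs o_4=0)
t=5: δ = [2.355e-05, 1.226e-05, 2.208e-05]  ψ = [1, 2, 0]  (obs o_5=1)
backtrack: best end state = 0; path = [2, 1, 0, 2, 1, 0]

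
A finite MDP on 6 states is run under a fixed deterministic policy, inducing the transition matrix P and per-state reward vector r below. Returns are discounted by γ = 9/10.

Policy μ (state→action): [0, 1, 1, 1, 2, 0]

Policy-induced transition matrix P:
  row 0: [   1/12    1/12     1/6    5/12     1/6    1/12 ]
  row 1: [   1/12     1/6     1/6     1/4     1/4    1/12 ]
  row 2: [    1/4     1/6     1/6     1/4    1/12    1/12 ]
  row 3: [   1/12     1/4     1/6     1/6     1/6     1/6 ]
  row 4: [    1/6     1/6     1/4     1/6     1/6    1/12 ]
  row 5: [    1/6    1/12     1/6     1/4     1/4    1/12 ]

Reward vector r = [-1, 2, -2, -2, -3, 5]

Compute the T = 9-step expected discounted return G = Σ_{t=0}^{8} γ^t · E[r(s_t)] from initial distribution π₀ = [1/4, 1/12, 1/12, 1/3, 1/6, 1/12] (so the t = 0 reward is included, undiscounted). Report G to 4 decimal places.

G = -4.2833

t=0: π = [0.2500, 0.0833, 0.0833, 0.3333, 0.1667, 0.0833], E[r] = -1.0000, γ^t·E[r] = -1.000000, running G = -1.000000
t=1: π = [0.1181, 0.1667, 0.1806, 0.2500, 0.1736, 0.1111], E[r] = -0.6111, γ^t·E[r] = -0.550000, running G = -1.550000
t=2: π = [0.1372, 0.1684, 0.1811, 0.2344, 0.1748, 0.1042], E[r] = -0.6348, γ^t·E[r] = -0.514219, running G = -2.064219
t=3: π = [0.1368, 0.1661, 0.1812, 0.2388, 0.1743, 0.1029], E[r] = -0.6531, γ^t·E[r] = -0.476121, running G = -2.540340
t=4: π = [0.1366, 0.1666, 0.1812, 0.2384, 0.1740, 0.1032], E[r] = -0.6484, γ^t·E[r] = -0.425384, running G = -2.965724
t=5: π = [0.1366, 0.1665, 0.1812, 0.2384, 0.1741, 0.1032], E[r] = -0.6489, γ^t·E[r] = -0.383149, running G = -3.348873
t=6: π = [0.1366, 0.1665, 0.1812, 0.2384, 0.1740, 0.1032], E[r] = -0.6488, γ^t·E[r] = -0.344808, running G = -3.693681
t=7: π = [0.1366, 0.1665, 0.1812, 0.2384, 0.1740, 0.1032], E[r] = -0.6488, γ^t·E[r] = -0.310332, running G = -4.004013
t=8: π = [0.1366, 0.1665, 0.1812, 0.2384, 0.1740, 0.1032], E[r] = -0.6488, γ^t·E[r] = -0.279298, running G = -4.283311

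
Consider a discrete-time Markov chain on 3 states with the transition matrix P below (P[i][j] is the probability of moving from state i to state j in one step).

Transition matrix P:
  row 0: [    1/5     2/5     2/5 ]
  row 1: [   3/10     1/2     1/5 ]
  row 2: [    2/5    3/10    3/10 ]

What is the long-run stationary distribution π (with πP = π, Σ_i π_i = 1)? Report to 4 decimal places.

π = [0.2990, 0.4124, 0.2887]

Balance equations π_j = Σ_i π_i·P[i][j]:
  π_0 = 1/5·π_0 + 3/10·π_1 + 2/5·π_2
  π_1 = 2/5·π_0 + 1/2·π_1 + 3/10·π_2
  normalize: π_0 + π_1 + π_2 = 1
Solving the linear system gives exactly π = [29/97, 40/97, 28/97].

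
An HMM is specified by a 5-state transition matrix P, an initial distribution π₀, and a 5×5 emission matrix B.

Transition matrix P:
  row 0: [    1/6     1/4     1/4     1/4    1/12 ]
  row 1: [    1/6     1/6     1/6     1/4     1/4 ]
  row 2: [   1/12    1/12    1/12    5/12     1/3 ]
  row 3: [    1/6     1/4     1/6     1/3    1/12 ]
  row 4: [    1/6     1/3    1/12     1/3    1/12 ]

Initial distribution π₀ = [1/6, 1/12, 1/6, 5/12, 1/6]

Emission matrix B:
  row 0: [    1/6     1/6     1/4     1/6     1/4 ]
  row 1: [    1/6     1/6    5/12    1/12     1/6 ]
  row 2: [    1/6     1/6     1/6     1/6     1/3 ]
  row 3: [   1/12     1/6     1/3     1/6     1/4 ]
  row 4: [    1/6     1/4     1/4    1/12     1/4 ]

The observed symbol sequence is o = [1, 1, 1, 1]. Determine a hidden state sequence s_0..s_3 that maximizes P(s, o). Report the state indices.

path = [3, 3, 3, 3]

t=0: δ = [2.778e-02, 1.389e-02, 2.778e-02, 6.944e-02, 4.167e-02]  (obs o_0=1)
t=1: δ = [1.929e-03, 2.894e-03, 1.929e-03, 3.858e-03, 2.315e-03]  ψ = [3, 3, 3, 3, 2]  (obs o_1=1)
t=2: δ = [1.072e-04, 1.608e-04, 1.072e-04, 2.143e-04, 1.808e-04]  ψ = [3, 3, 3, 3, 1]  (obs o_2=1)
t=3: δ = [5.954e-06, 1.005e-05, 5.954e-06, 1.191e-05, 1.005e-05]  ψ = [3, 4, 3, 3, 1]  (obs o_3=1)
backtrack: best end state = 3; path = [3, 3, 3, 3]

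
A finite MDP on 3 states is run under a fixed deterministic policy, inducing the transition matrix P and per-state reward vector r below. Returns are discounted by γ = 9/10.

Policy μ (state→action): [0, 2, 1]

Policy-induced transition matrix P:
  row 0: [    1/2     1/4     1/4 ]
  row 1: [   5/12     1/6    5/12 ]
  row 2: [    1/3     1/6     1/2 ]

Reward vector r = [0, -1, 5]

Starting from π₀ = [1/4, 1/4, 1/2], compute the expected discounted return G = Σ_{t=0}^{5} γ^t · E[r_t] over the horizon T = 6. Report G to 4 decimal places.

G = 8.6993

t=0: π = [0.2500, 0.2500, 0.5000], E[r] = 2.2500, γ^t·E[r] = 2.250000, running G = 2.250000
t=1: π = [0.3958, 0.1875, 0.4167], E[r] = 1.8958, γ^t·E[r] = 1.706250, running G = 3.956250
t=2: π = [0.4149, 0.1997, 0.3854], E[r] = 1.7274, γ^t·E[r] = 1.399219, running G = 5.355469
t=3: π = [0.4191, 0.2012, 0.3796], E[r] = 1.6969, γ^t·E[r] = 1.237043, running G = 6.592512
t=4: π = [0.4200, 0.2016, 0.3784], E[r] = 1.6906, γ^t·E[r] = 1.109233, running G = 7.701745
t=5: π = [0.4201, 0.2017, 0.3782], E[r] = 1.6894, γ^t·E[r] = 0.997569, running G = 8.699314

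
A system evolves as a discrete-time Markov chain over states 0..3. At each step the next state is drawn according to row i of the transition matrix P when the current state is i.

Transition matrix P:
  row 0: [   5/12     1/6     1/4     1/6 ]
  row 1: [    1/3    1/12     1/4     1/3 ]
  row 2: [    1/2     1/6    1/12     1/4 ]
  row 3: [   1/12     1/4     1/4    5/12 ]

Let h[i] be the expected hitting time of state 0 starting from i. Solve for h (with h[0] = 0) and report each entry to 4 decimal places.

h = [0.0000, 3.5335, 2.9598, 4.4971]

First-step conditioning: h[0] = 0; for i ≠ 0, h[i] = 1 + Σ_k P[i][k]·h[k].
  h[1] = 1 + 1/12·h[1] + 1/4·h[2] + 1/3·h[3]
  h[2] = 1 + 1/6·h[1] + 1/12·h[2] + 1/4·h[3]
  h[3] = 1 + 1/4·h[1] + 1/4·h[2] + 5/12·h[3]
Solving the 3×3 linear system over states ≠ 0 gives exactly h = [0, 1848/523, 1548/523, 2352/523] (h[0] = 0 is the target).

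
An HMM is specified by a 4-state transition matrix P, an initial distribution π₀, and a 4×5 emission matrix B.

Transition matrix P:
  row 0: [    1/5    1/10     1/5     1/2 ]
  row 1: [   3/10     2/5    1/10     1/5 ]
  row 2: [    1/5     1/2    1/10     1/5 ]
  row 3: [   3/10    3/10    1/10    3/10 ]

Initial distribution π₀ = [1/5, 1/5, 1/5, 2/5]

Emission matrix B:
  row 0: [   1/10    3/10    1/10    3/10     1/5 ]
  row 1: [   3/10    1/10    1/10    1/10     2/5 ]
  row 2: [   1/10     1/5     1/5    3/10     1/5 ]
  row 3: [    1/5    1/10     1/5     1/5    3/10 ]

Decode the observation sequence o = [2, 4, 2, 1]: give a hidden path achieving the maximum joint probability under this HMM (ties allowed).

path = [3, 0, 3, 0]

t=0: δ = [2.000e-02, 2.000e-02, 4.000e-02, 8.000e-02]  (obs o_0=2)
t=1: δ = [4.800e-03, 9.600e-03, 1.600e-03, 7.200e-03]  ψ = [3, 3, 3, 3]  (obs o_1=4)
t=2: δ = [2.880e-04, 3.840e-04, 1.920e-04, 4.800e-04]  ψ = [1, 1, 0, 0]  (obs o_2=2)
t=3: δ = [4.320e-05, 1.536e-05, 1.152e-05, 1.440e-05]  ψ = [3, 1, 0, 0]  (obs o_3=1)
backtrack: best end state = 0; path = [3, 0, 3, 0]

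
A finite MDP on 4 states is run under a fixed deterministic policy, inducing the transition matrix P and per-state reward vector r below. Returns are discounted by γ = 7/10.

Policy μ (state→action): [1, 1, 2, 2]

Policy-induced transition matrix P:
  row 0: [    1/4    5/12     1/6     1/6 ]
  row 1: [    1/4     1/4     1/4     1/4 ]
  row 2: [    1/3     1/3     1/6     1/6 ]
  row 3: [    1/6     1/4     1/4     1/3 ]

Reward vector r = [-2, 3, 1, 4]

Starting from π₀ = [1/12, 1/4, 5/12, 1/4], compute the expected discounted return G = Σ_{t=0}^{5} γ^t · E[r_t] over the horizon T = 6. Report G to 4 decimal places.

t=0: π = [0.0833, 0.2500, 0.4167, 0.2500], E[r] = 2.0000, γ^t·E[r] = 2.000000, running G = 2.000000
t=1: π = [0.2639, 0.2986, 0.2083, 0.2292], E[r] = 1.4931, γ^t·E[r] = 1.045139, running G = 3.045139
t=2: π = [0.2483, 0.3113, 0.2106, 0.2297], E[r] = 1.5671, γ^t·E[r] = 0.767894, running G = 3.813032
t=3: π = [0.2484, 0.3089, 0.2118, 0.2309], E[r] = 1.5653, γ^t·E[r] = 0.536913, running G = 4.349946
t=4: π = [0.2484, 0.3090, 0.2117, 0.2309], E[r] = 1.5656, γ^t·E[r] = 0.375892, running G = 4.725838
t=5: π = [0.2484, 0.3090, 0.2117, 0.2309], E[r] = 1.5656, γ^t·E[r] = 0.263130, running G = 4.988968

G = 4.9890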